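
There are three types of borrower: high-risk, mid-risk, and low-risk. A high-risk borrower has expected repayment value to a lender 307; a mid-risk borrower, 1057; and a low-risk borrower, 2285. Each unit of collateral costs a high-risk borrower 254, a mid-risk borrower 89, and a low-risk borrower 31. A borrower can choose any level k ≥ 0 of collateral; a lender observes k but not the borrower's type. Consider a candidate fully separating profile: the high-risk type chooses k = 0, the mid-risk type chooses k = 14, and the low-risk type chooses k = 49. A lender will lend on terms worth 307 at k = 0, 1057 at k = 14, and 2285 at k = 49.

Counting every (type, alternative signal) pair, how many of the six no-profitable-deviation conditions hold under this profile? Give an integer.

Low-risk (own payoff 2285 − 31×49 = 766): to k=0 gives 307 → no gain ✓; to k=14 gives 1057 − 31×14 = 623 → no gain ✓.
Mid-risk (own payoff 1057 − 89×14 = -189): to k=0 gives 307 → profitable ✗; to k=49 gives 2285 − 89×49 = -2076 → no gain ✓.
High-risk (own payoff 307): to k=14 gives 1057 − 254×14 = -2499 → no gain ✓; to k=49 gives 2285 − 254×49 = -10161 → no gain ✓.
5 of the 6 constraints hold; not an equilibrium.

5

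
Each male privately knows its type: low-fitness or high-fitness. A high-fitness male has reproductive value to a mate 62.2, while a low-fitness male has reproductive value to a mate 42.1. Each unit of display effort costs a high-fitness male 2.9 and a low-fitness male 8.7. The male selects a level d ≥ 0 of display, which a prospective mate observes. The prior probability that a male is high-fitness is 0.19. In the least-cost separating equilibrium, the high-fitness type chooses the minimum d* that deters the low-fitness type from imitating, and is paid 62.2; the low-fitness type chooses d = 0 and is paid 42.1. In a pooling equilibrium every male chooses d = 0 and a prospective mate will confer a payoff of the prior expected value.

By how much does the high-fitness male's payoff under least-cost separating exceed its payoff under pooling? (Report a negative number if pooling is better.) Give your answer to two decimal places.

9.58

Least-cost separating signal: d* solves 42.1 = 62.2 − 8.7·d*, so d* = (62.2 − 42.1)/8.7 ≈ 2.3103.
High-fitness type's separating payoff: 62.2 − 2.9 × d* = 62.2 − 2.9 × (62.2 − 42.1)/8.7 = 62.2 − 58.29/8.7 = 55.5.
Pooling payoff: 0.19 × 62.2 + 0.81 × 42.1 = 45.919.
Difference: 55.5 − 45.919 = 9.581, i.e. 9.58 to two decimal places.
The high-fitness type prefers to separate.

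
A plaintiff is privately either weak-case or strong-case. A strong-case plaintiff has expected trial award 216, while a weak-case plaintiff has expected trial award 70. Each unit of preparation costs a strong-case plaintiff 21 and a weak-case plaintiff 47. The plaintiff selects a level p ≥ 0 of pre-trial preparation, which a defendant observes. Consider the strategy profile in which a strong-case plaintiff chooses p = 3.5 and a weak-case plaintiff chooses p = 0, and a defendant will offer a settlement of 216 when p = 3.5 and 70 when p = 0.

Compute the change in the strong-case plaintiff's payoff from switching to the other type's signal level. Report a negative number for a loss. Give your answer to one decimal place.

Playing p = 3.5 the strong-case plaintiff receives 216 − 21 × 3.5 = 142.5.
Deviating to p = 0 yields 70 instead.
Gain from deviating: 70 − 142.5 = -72.5.
The gain is negative, so the strong-case type's incentive-compatibility constraint is satisfied.

-72.5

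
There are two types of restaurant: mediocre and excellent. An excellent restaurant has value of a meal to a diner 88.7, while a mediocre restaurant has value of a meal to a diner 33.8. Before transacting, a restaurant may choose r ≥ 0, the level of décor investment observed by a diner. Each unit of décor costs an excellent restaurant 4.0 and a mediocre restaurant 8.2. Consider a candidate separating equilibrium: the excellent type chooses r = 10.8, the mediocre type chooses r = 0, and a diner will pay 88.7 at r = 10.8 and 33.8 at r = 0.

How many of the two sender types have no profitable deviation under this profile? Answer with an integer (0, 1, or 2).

Mediocre type: stay at 0 → 33.8; mimic → 88.7 − 8.2 × 10.8 = 0.14. IC holds (33.8 ≥ 0.14).
Excellent type: signal → 88.7 − 4.0 × 10.8 = 45.5; deviate to 0 → 33.8. IC holds (45.5 ≥ 33.8).
2 of 2 constraints hold, so this is a separating equilibrium.

2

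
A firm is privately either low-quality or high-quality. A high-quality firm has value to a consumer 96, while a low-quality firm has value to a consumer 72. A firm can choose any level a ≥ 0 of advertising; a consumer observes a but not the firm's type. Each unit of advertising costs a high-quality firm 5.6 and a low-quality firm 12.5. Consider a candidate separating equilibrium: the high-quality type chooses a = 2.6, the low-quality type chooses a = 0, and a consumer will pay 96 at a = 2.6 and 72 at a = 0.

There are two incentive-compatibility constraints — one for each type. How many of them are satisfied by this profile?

2

High-quality type: signal → 96 − 5.6 × 2.6 = 81.44; deviate to 0 → 72. IC holds (81.44 ≥ 72).
Low-quality type: stay at 0 → 72; mimic → 96 − 12.5 × 2.6 = 63.5. IC holds (72 ≥ 63.5).
2 of 2 constraints hold, so this is a separating equilibrium.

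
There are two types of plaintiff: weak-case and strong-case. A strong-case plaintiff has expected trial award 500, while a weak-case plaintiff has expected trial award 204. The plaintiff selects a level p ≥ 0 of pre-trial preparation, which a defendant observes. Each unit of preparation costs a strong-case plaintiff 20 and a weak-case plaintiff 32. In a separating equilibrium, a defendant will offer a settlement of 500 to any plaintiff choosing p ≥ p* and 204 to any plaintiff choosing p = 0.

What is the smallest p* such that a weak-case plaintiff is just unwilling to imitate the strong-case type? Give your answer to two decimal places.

9.25

A weak-case plaintiff choosing p = 0 receives 204.
Imitating at p* instead would pay 500 at cost 32·p*, netting 500 − 32·p*.
Indifference: 204 = 500 − 32·p*, so p* = (500 − 204) / 32 = 9.25.
At p* the weak-case type's incentive constraint just binds; the strong-case type strictly prefers p* since its per-unit cost is lower.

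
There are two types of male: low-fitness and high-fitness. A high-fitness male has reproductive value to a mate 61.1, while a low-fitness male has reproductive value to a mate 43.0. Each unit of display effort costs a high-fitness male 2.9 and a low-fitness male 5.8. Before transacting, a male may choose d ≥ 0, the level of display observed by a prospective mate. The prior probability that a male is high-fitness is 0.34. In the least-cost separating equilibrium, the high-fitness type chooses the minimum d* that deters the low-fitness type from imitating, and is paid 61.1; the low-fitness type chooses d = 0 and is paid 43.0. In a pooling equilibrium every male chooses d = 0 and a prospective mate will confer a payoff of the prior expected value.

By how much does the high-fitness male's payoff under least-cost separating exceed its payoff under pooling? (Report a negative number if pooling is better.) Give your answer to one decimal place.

Least-cost separating signal: d* solves 43.0 = 61.1 − 5.8·d*, so d* = (61.1 − 43.0)/5.8 ≈ 3.1207.
High-fitness type's separating payoff: 61.1 − 2.9 × d* = 61.1 − 2.9 × (61.1 − 43.0)/5.8 = 61.1 − 52.49/5.8 = 52.05.
Pooling payoff: 0.34 × 61.1 + 0.66 × 43.0 = 49.154.
Difference: 52.05 − 49.154 = 2.896, i.e. 2.9 to one decimal place.
The high-fitness type prefers to separate.

2.9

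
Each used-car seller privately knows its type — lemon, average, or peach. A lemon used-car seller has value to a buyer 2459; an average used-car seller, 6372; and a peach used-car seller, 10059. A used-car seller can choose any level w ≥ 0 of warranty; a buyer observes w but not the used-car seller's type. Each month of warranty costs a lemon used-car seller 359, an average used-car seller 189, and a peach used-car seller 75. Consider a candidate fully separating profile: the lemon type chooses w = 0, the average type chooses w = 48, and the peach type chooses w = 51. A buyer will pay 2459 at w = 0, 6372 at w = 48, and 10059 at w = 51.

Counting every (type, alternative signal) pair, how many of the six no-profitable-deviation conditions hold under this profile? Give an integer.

Lemon (own payoff 2459): to w=48 gives 6372 − 359×48 = -10860 → no gain ✓; to w=51 gives 10059 − 359×51 = -8250 → no gain ✓.
Peach (own payoff 10059 − 75×51 = 6234): to w=0 gives 2459 → no gain ✓; to w=48 gives 6372 − 75×48 = 2772 → no gain ✓.
Average (own payoff 6372 − 189×48 = -2700): to w=0 gives 2459 → profitable ✗; to w=51 gives 10059 − 189×51 = 420 → profitable ✗.
4 of the 6 constraints hold; not an equilibrium.

4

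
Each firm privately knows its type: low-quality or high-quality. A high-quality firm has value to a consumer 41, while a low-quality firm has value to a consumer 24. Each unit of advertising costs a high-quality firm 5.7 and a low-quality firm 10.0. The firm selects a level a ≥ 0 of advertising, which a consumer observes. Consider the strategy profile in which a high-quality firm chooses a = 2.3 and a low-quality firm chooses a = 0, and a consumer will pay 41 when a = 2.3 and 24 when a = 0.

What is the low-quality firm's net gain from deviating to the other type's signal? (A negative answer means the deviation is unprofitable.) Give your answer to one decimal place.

-6.0

Playing a = 0 the low-quality firm receives 24.
Deviating to a = 2.3 brings payment 41 at cost 10.0 × 2.3 = 23, netting 18.
Gain from deviating: 18 − 24 = -6.0.
The gain is negative, so the low-quality type's incentive-compatibility constraint is satisfied.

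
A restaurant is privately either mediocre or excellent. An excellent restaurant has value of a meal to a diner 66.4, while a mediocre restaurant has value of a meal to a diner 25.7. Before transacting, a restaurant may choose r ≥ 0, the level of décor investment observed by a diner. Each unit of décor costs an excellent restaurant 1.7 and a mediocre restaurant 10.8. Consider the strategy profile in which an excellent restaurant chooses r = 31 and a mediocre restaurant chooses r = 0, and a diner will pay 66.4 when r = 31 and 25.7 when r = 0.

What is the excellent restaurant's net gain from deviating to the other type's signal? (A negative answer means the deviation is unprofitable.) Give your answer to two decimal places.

12.00

Playing r = 31 the excellent restaurant receives 66.4 − 1.7 × 31 = 13.7.
Deviating to r = 0 yields 25.7 instead.
Gain from deviating: 25.7 − 13.7 = 12.00.
The gain is positive, so the excellent type's incentive-compatibility constraint is violated — this profile is not a separating equilibrium.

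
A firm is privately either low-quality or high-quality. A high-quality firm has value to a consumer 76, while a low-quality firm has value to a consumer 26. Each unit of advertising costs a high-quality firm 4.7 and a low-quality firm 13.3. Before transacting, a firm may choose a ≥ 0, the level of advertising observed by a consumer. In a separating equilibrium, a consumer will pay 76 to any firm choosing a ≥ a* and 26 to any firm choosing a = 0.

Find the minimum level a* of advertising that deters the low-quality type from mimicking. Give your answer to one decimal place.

A low-quality firm choosing a = 0 receives 26.
Imitating at a* instead would pay 76 at cost 13.3·a*, netting 76 − 13.3·a*.
Indifference: 26 = 76 − 13.3·a*, so a* = (76 − 26) / 13.3 ≈ 3.8.
At a* the low-quality type's incentive constraint just binds; the high-quality type strictly prefers a* since its per-unit cost is lower.

3.8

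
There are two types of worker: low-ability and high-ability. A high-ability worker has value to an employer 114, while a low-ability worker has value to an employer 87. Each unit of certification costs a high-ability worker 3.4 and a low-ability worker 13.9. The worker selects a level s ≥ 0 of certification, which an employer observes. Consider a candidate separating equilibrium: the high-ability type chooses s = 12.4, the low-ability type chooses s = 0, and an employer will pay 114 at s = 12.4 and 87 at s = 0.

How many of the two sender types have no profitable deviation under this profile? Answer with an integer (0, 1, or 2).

1

Low-ability type: stay at 0 → 87; mimic → 114 − 13.9 × 12.4 = -58.36. IC holds (87 ≥ -58.36).
High-ability type: signal → 114 − 3.4 × 12.4 = 71.84; deviate to 0 → 87. IC fails (71.84 < 87).
1 of 2 constraints hold, so this profile is not an equilibrium.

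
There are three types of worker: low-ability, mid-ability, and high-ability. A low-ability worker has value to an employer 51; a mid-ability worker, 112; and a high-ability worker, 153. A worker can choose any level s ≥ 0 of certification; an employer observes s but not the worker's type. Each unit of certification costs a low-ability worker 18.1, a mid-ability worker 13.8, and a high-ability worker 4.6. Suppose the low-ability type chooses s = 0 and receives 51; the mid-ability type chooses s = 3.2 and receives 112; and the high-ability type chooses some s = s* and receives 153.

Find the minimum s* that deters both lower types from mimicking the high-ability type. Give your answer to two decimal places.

6.17

Mid-ability type (on-path payoff 112 − 13.8×3.2 = 67.84) won't mimic when 67.84 ≥ 153 − 13.8·s*, i.e. s* ≥ 6.17.
Low-ability type (on-path payoff 51) won't mimic when 51 ≥ 153 − 18.1·s*, i.e. s* ≥ 5.64.
Both must hold, so s* = max(5.64, 6.17) = 6.17. The mid-ability type's constraint binds.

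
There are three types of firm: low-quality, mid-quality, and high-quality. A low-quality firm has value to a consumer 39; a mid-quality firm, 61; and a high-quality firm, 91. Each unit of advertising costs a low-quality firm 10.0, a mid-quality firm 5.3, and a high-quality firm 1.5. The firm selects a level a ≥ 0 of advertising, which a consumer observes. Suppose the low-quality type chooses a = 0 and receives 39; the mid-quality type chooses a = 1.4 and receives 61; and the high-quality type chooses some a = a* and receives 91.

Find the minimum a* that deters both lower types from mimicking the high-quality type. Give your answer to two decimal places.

7.06

Low-quality type (on-path payoff 39) won't mimic when 39 ≥ 91 − 10.0·a*, i.e. a* ≥ 5.20.
Mid-quality type (on-path payoff 61 − 5.3×1.4 = 53.58) won't mimic when 53.58 ≥ 91 − 5.3·a*, i.e. a* ≥ 7.06.
Both must hold, so a* = max(5.20, 7.06) = 7.06. The mid-quality type's constraint binds.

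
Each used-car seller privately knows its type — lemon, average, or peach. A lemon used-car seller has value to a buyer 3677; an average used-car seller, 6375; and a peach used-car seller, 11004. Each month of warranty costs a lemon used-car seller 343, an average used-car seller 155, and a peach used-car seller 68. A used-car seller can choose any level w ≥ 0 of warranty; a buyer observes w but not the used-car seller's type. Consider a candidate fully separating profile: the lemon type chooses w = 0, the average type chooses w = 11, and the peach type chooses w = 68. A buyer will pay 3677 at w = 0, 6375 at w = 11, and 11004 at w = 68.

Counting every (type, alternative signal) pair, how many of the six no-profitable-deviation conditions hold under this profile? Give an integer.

Average (own payoff 6375 − 155×11 = 4670): to w=0 gives 3677 → no gain ✓; to w=68 gives 11004 − 155×68 = 464 → no gain ✓.
Lemon (own payoff 3677): to w=11 gives 6375 − 343×11 = 2602 → no gain ✓; to w=68 gives 11004 − 343×68 = -12320 → no gain ✓.
Peach (own payoff 11004 − 68×68 = 6380): to w=0 gives 3677 → no gain ✓; to w=11 gives 6375 − 68×11 = 5627 → no gain ✓.
6 of the 6 constraints hold; this profile is a separating equilibrium.

6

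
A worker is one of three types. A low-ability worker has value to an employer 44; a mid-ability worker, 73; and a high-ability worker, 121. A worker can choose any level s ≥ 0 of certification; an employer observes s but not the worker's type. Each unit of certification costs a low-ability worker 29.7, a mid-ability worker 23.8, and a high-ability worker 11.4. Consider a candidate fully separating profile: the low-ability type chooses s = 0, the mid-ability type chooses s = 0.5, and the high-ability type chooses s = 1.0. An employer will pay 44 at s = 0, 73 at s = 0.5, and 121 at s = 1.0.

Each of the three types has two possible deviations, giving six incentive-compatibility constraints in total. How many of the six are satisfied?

High-ability (own payoff 121 − 11.4×1.0 = 109.6): to s=0 gives 44 → no gain ✓; to s=0.5 gives 73 − 11.4×0.5 = 67.3 → no gain ✓.
Low-ability (own payoff 44): to s=0.5 gives 73 − 29.7×0.5 = 58.15 → profitable ✗; to s=1.0 gives 121 − 29.7×1.0 = 91.3 → profitable ✗.
Mid-ability (own payoff 73 − 23.8×0.5 = 61.1): to s=0 gives 44 → no gain ✓; to s=1.0 gives 121 − 23.8×1.0 = 97.2 → profitable ✗.
3 of the 6 constraints hold; not an equilibrium.

3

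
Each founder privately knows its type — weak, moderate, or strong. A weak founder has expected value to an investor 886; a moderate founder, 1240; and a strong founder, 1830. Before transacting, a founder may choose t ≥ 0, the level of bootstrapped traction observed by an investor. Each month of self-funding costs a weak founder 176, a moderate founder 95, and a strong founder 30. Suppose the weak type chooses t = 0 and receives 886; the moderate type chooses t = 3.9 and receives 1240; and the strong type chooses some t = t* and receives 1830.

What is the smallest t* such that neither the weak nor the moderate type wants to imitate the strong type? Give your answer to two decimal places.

10.11

Moderate type (on-path payoff 1240 − 95×3.9 = 869.5) won't mimic when 869.5 ≥ 1830 − 95·t*, i.e. t* ≥ 10.11.
Weak type (on-path payoff 886) won't mimic when 886 ≥ 1830 − 176·t*, i.e. t* ≥ 5.36.
Both must hold, so t* = max(5.36, 10.11) = 10.11. The moderate type's constraint binds.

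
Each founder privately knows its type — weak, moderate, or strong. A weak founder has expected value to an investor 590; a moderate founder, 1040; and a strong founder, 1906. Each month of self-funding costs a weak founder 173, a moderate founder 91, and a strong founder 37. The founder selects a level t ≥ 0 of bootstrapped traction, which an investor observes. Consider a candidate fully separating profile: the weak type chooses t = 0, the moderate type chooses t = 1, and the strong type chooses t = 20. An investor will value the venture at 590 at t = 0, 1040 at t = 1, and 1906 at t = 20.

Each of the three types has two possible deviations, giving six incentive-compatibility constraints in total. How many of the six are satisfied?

Strong (own payoff 1906 − 37×20 = 1166): to t=0 gives 590 → no gain ✓; to t=1 gives 1040 − 37×1 = 1003 → no gain ✓.
Weak (own payoff 590): to t=1 gives 1040 − 173×1 = 867 → profitable ✗; to t=20 gives 1906 − 173×20 = -1554 → no gain ✓.
Moderate (own payoff 1040 − 91×1 = 949): to t=0 gives 590 → no gain ✓; to t=20 gives 1906 − 91×20 = 86 → no gain ✓.
5 of the 6 constraints hold; not an equilibrium.

5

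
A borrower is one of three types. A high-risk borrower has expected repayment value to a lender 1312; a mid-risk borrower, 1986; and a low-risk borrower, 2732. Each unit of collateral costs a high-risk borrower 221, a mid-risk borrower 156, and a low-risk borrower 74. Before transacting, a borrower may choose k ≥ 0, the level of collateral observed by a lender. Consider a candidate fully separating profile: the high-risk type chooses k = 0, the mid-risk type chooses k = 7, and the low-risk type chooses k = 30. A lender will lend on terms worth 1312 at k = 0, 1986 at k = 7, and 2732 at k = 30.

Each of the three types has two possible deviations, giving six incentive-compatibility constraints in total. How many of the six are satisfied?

3

High-risk (own payoff 1312): to k=7 gives 1986 − 221×7 = 439 → no gain ✓; to k=30 gives 2732 − 221×30 = -3898 → no gain ✓.
Low-risk (own payoff 2732 − 74×30 = 512): to k=0 gives 1312 → profitable ✗; to k=7 gives 1986 − 74×7 = 1468 → profitable ✗.
Mid-risk (own payoff 1986 − 156×7 = 894): to k=0 gives 1312 → profitable ✗; to k=30 gives 2732 − 156×30 = -1948 → no gain ✓.
3 of the 6 constraints hold; not an equilibrium.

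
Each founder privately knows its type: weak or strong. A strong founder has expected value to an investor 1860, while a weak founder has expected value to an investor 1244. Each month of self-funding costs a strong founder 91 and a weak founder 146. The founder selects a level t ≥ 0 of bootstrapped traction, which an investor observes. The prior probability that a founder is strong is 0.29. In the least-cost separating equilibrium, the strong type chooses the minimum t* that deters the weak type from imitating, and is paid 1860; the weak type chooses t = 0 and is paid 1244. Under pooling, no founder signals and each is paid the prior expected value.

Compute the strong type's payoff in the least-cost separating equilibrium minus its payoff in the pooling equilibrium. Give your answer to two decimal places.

53.41

Least-cost separating signal: t* solves 1244 = 1860 − 146·t*, so t* = (1860 − 1244)/146 ≈ 4.2192.
Strong type's separating payoff: 1860 − 91 × t* = 1860 − 91 × (1860 − 1244)/146 = 1860 − 56056/146 ≈ 1476.0548.
Pooling payoff: 0.29 × 1860 + 0.71 × 1244 = 1422.64.
Difference: 1476.0548 − 1422.64 = 53.4148, i.e. 53.41 to two decimal places.
The strong type prefers to separate.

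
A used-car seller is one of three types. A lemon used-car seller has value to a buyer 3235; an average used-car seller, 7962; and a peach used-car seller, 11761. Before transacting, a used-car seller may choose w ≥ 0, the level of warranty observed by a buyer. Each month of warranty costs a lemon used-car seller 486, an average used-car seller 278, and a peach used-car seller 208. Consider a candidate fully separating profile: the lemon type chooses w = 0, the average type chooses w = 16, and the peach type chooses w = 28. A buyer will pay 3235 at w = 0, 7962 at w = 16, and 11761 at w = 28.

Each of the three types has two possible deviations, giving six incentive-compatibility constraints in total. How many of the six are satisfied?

Lemon (own payoff 3235): to w=16 gives 7962 − 486×16 = 186 → no gain ✓; to w=28 gives 11761 − 486×28 = -1847 → no gain ✓.
Peach (own payoff 11761 − 208×28 = 5937): to w=0 gives 3235 → no gain ✓; to w=16 gives 7962 − 208×16 = 4634 → no gain ✓.
Average (own payoff 7962 − 278×16 = 3514): to w=0 gives 3235 → no gain ✓; to w=28 gives 11761 − 278×28 = 3977 → profitable ✗.
5 of the 6 constraints hold; not an equilibrium.

5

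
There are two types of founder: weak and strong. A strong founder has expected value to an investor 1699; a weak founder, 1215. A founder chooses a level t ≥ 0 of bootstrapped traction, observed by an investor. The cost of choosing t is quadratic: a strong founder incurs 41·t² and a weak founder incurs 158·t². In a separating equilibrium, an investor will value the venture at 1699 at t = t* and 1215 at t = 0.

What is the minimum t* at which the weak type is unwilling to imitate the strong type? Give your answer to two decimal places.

The weak type at t = 0 receives 1215; imitating at t* yields 1699 − 158·t*².
Indifference: 1215 = 1699 − 158·t*², so t*² = (1699 − 1215) / 158 ≈ 3.0633.
t* = √3.0633 ≈ 1.75.

1.75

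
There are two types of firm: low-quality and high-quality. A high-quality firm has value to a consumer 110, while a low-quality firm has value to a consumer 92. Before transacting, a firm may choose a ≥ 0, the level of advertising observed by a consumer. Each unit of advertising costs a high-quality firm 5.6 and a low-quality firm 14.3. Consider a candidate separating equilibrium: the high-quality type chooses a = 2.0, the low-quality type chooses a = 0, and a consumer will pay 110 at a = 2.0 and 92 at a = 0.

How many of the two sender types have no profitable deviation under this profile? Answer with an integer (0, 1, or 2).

Low-quality type: stay at 0 → 92; mimic → 110 − 14.3 × 2.0 = 81.4. IC holds (92 ≥ 81.4).
High-quality type: signal → 110 − 5.6 × 2.0 = 98.8; deviate to 0 → 92. IC holds (98.8 ≥ 92).
2 of 2 constraints hold, so this is a separating equilibrium.

2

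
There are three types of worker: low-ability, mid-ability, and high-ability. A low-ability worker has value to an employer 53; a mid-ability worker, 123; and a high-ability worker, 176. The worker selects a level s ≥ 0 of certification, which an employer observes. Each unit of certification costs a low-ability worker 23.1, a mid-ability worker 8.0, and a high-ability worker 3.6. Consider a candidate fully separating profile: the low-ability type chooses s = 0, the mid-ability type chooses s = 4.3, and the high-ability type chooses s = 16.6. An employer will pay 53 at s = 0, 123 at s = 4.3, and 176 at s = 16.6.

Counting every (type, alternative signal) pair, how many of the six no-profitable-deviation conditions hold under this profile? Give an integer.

Mid-ability (own payoff 123 − 8.0×4.3 = 88.6): to s=0 gives 53 → no gain ✓; to s=16.6 gives 176 − 8.0×16.6 = 43.2 → no gain ✓.
Low-ability (own payoff 53): to s=4.3 gives 123 − 23.1×4.3 = 23.67 → no gain ✓; to s=16.6 gives 176 − 23.1×16.6 = -207.46 → no gain ✓.
High-ability (own payoff 176 − 3.6×16.6 = 116.24): to s=0 gives 53 → no gain ✓; to s=4.3 gives 123 − 3.6×4.3 = 107.52 → no gain ✓.
6 of the 6 constraints hold; this profile is a separating equilibrium.

6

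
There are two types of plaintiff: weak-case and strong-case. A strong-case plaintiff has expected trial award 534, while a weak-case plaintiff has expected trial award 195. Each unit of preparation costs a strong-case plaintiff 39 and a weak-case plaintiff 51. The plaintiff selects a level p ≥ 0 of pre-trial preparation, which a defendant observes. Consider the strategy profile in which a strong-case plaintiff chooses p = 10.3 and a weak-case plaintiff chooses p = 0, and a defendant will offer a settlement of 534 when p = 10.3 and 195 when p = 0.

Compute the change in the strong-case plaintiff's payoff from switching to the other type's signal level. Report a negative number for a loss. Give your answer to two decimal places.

Playing p = 10.3 the strong-case plaintiff receives 534 − 39 × 10.3 = 132.3.
Deviating to p = 0 yields 195 instead.
Gain from deviating: 195 − 132.3 = 62.70.
The gain is positive, so the strong-case type's incentive-compatibility constraint is violated — this profile is not a separating equilibrium.

62.70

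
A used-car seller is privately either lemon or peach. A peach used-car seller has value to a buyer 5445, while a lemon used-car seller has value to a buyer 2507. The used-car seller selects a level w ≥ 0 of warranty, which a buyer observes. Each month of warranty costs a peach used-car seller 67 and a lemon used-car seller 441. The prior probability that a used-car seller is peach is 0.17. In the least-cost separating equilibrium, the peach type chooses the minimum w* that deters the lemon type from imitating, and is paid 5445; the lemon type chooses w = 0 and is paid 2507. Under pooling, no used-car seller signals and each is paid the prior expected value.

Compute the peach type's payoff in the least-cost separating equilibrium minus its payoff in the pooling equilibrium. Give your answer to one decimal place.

1992.2

Least-cost separating signal: w* solves 2507 = 5445 − 441·w*, so w* = (5445 − 2507)/441 ≈ 6.6621.
Peach type's separating payoff: 5445 − 67 × w* = 5445 − 67 × (5445 − 2507)/441 = 5445 − 196846/441 ≈ 4998.637.
Pooling payoff: 0.17 × 5445 + 0.83 × 2507 = 3006.46.
Difference: 4998.637 − 3006.46 = 1992.177, i.e. 1992.2 to one decimal place.
The peach type prefers to separate.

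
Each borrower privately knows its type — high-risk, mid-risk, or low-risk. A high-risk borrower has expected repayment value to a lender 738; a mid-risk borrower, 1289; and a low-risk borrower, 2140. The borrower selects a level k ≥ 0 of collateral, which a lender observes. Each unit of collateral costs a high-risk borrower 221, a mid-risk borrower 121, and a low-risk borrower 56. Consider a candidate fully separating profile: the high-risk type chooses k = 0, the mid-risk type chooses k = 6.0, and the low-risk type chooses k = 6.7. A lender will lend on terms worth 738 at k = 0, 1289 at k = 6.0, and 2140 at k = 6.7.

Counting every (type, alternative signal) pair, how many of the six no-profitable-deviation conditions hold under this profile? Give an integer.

Low-risk (own payoff 2140 − 56×6.7 = 1764.8): to k=0 gives 738 → no gain ✓; to k=6.0 gives 1289 − 56×6.0 = 953 → no gain ✓.
Mid-risk (own payoff 1289 − 121×6.0 = 563): to k=0 gives 738 → profitable ✗; to k=6.7 gives 2140 − 121×6.7 = 1329.3 → profitable ✗.
High-risk (own payoff 738): to k=6.0 gives 1289 − 221×6.0 = -37 → no gain ✓; to k=6.7 gives 2140 − 221×6.7 = 659.3 → no gain ✓.
4 of the 6 constraints hold; not an equilibrium.

4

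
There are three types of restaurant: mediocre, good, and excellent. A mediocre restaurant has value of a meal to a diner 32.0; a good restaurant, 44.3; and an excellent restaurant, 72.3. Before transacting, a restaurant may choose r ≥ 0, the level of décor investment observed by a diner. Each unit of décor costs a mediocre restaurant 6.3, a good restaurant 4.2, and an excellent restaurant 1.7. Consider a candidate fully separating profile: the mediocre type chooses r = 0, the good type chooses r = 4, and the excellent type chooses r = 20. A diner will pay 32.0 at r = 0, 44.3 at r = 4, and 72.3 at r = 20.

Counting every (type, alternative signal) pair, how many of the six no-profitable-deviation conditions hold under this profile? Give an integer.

Good (own payoff 44.3 − 4.2×4 = 27.5): to r=0 gives 32.0 → profitable ✗; to r=20 gives 72.3 − 4.2×20 = -11.7 → no gain ✓.
Excellent (own payoff 72.3 − 1.7×20 = 38.3): to r=0 gives 32.0 → no gain ✓; to r=4 gives 44.3 − 1.7×4 = 37.5 → no gain ✓.
Mediocre (own payoff 32.0): to r=4 gives 44.3 − 6.3×4 = 19.1 → no gain ✓; to r=20 gives 72.3 − 6.3×20 = -53.7 → no gain ✓.
5 of the 6 constraints hold; not an equilibrium.

5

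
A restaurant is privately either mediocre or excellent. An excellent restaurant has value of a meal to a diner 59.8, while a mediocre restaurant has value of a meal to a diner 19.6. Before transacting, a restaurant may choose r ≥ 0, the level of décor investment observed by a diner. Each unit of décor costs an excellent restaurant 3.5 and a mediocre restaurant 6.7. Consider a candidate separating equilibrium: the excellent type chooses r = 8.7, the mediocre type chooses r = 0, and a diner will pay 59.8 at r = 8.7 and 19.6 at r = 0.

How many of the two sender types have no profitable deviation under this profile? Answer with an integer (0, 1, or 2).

Excellent type: signal → 59.8 − 3.5 × 8.7 = 29.35; deviate to 0 → 19.6. IC holds (29.35 ≥ 19.6).
Mediocre type: stay at 0 → 19.6; mimic → 59.8 − 6.7 × 8.7 = 1.51. IC holds (19.6 ≥ 1.51).
2 of 2 constraints hold, so this is a separating equilibrium.

2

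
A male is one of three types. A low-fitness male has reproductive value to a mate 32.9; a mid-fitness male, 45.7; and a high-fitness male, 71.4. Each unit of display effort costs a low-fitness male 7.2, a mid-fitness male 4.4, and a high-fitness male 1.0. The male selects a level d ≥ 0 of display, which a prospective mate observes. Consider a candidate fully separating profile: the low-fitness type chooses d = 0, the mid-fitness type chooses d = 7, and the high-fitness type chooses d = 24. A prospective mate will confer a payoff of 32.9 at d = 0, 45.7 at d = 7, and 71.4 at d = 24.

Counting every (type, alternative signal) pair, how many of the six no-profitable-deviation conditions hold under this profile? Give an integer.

5

High-fitness (own payoff 71.4 − 1.0×24 = 47.4): to d=0 gives 32.9 → no gain ✓; to d=7 gives 45.7 − 1.0×7 = 38.7 → no gain ✓.
Low-fitness (own payoff 32.9): to d=7 gives 45.7 − 7.2×7 = -4.7 → no gain ✓; to d=24 gives 71.4 − 7.2×24 = -101.4 → no gain ✓.
Mid-fitness (own payoff 45.7 − 4.4×7 = 14.9): to d=0 gives 32.9 → profitable ✗; to d=24 gives 71.4 − 4.4×24 = -34.2 → no gain ✓.
5 of the 6 constraints hold; not an equilibrium.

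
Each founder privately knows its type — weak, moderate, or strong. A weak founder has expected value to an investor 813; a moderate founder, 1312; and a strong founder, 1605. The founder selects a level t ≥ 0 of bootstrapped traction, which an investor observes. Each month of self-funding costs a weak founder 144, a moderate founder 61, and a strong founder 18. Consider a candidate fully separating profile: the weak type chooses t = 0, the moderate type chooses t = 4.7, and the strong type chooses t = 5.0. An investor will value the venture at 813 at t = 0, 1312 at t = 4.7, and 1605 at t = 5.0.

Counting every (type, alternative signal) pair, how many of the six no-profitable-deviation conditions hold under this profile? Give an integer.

4

Weak (own payoff 813): to t=4.7 gives 1312 − 144×4.7 = 635.2 → no gain ✓; to t=5.0 gives 1605 − 144×5.0 = 885 → profitable ✗.
Moderate (own payoff 1312 − 61×4.7 = 1025.3): to t=0 gives 813 → no gain ✓; to t=5.0 gives 1605 − 61×5.0 = 1300 → profitable ✗.
Strong (own payoff 1605 − 18×5.0 = 1515): to t=0 gives 813 → no gain ✓; to t=4.7 gives 1312 − 18×4.7 = 1227.4 → no gain ✓.
4 of the 6 constraints hold; not an equilibrium.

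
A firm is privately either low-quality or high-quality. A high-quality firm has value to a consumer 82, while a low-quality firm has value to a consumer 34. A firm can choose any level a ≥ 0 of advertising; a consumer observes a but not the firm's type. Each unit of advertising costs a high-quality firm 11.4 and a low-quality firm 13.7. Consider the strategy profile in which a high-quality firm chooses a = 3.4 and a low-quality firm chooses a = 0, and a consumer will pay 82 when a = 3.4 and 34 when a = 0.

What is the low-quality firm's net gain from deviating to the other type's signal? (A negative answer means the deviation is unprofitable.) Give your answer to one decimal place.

Playing a = 0 the low-quality firm receives 34.
Deviating to a = 3.4 brings payment 82 at cost 13.7 × 3.4 = 46.58, netting 35.42.
Gain from deviating: 35.42 − 34 = 1.42, i.e. 1.4 to one decimal place.
The gain is positive, so the low-quality type's incentive-compatibility constraint is violated — this profile is not a separating equilibrium.

1.4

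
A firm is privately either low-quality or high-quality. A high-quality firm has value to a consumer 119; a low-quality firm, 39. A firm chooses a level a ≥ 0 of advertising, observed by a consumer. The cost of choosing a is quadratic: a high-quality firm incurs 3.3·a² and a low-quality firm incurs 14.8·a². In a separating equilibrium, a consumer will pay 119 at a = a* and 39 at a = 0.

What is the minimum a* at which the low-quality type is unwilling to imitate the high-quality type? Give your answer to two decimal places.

2.32

The low-quality type at a = 0 receives 39; imitating at a* yields 119 − 14.8·a*².
Indifference: 39 = 119 − 14.8·a*², so a*² = (119 − 39) / 14.8 ≈ 5.4054.
a* = √5.4054 ≈ 2.32.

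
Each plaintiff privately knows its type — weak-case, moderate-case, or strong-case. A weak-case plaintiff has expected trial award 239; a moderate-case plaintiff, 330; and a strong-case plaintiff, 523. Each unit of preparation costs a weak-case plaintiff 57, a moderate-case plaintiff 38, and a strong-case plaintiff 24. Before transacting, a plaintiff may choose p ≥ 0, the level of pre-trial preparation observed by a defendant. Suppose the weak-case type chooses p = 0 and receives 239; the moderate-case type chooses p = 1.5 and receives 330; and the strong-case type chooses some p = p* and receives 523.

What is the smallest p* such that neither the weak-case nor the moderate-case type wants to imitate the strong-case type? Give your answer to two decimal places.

Moderate-case type (on-path payoff 330 − 38×1.5 = 273) won't mimic when 273 ≥ 523 − 38·p*, i.e. p* ≥ 6.58.
Weak-case type (on-path payoff 239) won't mimic when 239 ≥ 523 − 57·p*, i.e. p* ≥ 4.98.
Both must hold, so p* = max(4.98, 6.58) = 6.58. The moderate-case type's constraint binds.

6.58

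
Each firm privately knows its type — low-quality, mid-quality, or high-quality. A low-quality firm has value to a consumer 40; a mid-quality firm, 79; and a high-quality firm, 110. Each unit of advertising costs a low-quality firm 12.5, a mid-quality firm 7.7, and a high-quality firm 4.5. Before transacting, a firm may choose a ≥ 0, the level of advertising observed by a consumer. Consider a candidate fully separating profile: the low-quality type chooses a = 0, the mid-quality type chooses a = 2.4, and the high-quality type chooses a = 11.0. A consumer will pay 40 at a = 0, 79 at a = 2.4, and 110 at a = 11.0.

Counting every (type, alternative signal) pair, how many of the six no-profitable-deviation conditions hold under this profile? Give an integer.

4

High-quality (own payoff 110 − 4.5×11.0 = 60.5): to a=0 gives 40 → no gain ✓; to a=2.4 gives 79 − 4.5×2.4 = 68.2 → profitable ✗.
Mid-quality (own payoff 79 − 7.7×2.4 = 60.52): to a=0 gives 40 → no gain ✓; to a=11.0 gives 110 − 7.7×11.0 = 25.3 → no gain ✓.
Low-quality (own payoff 40): to a=2.4 gives 79 − 12.5×2.4 = 49 → profitable ✗; to a=11.0 gives 110 − 12.5×11.0 = -27.5 → no gain ✓.
4 of the 6 constraints hold; not an equilibrium.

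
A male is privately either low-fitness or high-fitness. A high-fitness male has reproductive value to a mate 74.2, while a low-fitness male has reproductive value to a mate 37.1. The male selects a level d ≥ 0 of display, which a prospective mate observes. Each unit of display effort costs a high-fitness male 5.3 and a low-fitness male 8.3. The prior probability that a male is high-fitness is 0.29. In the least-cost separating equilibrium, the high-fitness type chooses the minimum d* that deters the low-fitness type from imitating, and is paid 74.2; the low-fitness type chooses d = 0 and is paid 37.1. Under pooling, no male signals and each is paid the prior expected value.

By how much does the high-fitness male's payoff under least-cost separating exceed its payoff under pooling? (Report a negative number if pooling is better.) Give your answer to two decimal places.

Least-cost separating signal: d* solves 37.1 = 74.2 − 8.3·d*, so d* = (74.2 − 37.1)/8.3 ≈ 4.4699.
High-fitness type's separating payoff: 74.2 − 5.3 × d* = 74.2 − 5.3 × (74.2 − 37.1)/8.3 = 74.2 − 196.63/8.3 ≈ 50.5096.
Pooling payoff: 0.29 × 74.2 + 0.71 × 37.1 = 47.859.
Difference: 50.5096 − 47.859 = 2.6506, i.e. 2.65 to two decimal places.
The high-fitness type prefers to separate.

2.65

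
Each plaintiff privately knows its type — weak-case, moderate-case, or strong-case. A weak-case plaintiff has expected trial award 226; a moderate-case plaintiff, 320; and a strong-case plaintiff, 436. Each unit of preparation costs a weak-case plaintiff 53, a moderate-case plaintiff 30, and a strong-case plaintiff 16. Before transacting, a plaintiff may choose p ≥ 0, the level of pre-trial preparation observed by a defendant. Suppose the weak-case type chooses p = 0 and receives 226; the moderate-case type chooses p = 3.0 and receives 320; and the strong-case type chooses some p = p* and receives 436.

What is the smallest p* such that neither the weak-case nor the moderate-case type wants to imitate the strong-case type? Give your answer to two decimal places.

Weak-case type (on-path payoff 226) won't mimic when 226 ≥ 436 − 53·p*, i.e. p* ≥ 3.96.
Moderate-case type (on-path payoff 320 − 30×3.0 = 230) won't mimic when 230 ≥ 436 − 30·p*, i.e. p* ≥ 6.87.
Both must hold, so p* = max(3.96, 6.87) = 6.87. The moderate-case type's constraint binds.

6.87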